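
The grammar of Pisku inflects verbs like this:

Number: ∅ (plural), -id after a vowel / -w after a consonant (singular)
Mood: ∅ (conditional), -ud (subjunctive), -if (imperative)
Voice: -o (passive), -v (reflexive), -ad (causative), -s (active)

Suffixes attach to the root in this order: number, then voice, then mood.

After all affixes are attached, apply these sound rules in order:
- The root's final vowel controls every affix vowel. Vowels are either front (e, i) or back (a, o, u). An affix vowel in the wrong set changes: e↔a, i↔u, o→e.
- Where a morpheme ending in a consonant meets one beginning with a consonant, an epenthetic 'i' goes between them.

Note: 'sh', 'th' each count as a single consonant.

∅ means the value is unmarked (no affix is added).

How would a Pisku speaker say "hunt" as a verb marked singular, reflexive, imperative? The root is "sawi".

sawiidivif

Attach number singular -id (after vowel 'i') → sawiid.
Attach voice reflexive -v → sawiidv.
Attach mood imperative -if → sawiidvif.
Vowel harmony: no change.
Apply epenthesis: sawiidvif → sawiidivif.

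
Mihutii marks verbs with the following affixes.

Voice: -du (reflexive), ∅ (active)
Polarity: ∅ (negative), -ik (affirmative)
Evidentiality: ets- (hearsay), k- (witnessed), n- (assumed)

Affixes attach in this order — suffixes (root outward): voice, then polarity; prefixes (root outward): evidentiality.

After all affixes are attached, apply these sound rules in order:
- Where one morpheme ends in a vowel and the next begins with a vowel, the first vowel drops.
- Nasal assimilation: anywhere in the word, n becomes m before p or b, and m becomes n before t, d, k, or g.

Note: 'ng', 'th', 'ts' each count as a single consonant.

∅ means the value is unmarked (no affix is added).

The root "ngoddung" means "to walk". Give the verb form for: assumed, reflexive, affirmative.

Attach voice reflexive -du → ngoddungdu.
Attach evidentiality assumed n- → nngoddungdu.
Attach polarity affirmative -ik → nngoddungduik.
Apply vowel deletion: nngoddungduik → nngoddungdik.
Nasal assimilation: no change.

nngoddungdik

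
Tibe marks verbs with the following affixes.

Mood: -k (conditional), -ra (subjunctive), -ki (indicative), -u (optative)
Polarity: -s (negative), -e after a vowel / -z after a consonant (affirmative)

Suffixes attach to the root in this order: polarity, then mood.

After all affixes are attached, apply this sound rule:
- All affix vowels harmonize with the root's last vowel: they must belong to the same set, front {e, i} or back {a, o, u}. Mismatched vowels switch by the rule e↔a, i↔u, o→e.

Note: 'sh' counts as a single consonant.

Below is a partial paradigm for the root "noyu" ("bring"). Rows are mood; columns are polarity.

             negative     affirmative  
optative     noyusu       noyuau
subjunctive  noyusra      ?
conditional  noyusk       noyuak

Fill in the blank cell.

noyuara

Attach polarity affirmative -e (after vowel 'u') → noyue.
Attach mood subjunctive -ra → noyuera.
Apply vowel harmony: noyuera → noyuara.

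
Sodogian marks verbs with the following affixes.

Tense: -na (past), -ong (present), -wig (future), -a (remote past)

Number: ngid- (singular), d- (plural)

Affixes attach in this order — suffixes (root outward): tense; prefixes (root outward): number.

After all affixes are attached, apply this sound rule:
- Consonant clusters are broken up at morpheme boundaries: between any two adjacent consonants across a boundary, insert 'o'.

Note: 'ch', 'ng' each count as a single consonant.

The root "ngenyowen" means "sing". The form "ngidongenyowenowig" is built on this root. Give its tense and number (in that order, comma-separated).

future, singular

Segment: ngid-ngenyowen-wig.
tense: -wig → future.
number: ngid- → singular.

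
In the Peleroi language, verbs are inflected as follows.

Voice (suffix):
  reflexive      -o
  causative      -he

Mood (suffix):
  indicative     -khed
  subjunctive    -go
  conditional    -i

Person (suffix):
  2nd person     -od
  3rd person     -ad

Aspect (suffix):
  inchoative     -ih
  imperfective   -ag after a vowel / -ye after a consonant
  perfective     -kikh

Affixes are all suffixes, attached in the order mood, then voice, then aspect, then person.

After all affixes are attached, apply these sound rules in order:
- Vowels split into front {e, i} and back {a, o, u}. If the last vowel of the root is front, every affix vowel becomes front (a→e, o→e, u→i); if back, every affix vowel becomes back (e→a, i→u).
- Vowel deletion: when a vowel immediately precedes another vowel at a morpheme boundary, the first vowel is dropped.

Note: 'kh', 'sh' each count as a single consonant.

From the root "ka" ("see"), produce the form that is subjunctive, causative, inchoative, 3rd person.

kagohuhad

Attach mood subjunctive -go → kago.
Attach voice causative -he → kagohe.
Attach aspect inchoative -ih → kagoheih.
Attach person 3rd person -ad → kagoheihad.
Apply vowel harmony: kagoheihad → kagohauhad.
Apply vowel deletion: kagohauhad → kagohuhad.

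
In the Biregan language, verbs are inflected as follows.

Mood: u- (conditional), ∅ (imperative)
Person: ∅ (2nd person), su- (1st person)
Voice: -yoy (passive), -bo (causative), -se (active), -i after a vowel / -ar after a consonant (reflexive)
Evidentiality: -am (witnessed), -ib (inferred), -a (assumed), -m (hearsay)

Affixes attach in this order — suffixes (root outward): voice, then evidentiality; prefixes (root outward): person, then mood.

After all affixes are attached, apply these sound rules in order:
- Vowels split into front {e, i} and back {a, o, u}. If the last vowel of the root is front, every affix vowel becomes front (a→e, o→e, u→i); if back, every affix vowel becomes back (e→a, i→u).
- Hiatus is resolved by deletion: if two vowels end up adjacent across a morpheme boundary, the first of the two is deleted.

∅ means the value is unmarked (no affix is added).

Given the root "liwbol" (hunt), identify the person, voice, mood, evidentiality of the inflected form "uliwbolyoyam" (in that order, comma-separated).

Segment: u-liwbol-yoy-am.
person: ∅ → 2nd person.
voice: -yoy → passive.
mood: u- → conditional.
evidentiality: -am → witnessed.

2nd person, passive, conditional, witnessed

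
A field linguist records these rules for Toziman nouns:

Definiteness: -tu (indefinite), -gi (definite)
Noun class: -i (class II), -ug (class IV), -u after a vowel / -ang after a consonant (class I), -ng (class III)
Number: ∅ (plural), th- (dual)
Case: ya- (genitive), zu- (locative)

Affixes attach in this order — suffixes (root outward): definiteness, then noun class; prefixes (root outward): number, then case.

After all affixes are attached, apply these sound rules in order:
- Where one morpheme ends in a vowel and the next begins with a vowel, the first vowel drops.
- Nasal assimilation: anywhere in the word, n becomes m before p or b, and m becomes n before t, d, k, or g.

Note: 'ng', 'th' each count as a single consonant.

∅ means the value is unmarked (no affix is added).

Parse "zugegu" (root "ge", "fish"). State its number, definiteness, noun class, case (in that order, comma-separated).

plural, definite, class I, locative

Segment: zu-ge-gi-u.
number: ∅ → plural.
definiteness: -gi → definite.
noun class: -u/ang → class I.
case: zu- → locative.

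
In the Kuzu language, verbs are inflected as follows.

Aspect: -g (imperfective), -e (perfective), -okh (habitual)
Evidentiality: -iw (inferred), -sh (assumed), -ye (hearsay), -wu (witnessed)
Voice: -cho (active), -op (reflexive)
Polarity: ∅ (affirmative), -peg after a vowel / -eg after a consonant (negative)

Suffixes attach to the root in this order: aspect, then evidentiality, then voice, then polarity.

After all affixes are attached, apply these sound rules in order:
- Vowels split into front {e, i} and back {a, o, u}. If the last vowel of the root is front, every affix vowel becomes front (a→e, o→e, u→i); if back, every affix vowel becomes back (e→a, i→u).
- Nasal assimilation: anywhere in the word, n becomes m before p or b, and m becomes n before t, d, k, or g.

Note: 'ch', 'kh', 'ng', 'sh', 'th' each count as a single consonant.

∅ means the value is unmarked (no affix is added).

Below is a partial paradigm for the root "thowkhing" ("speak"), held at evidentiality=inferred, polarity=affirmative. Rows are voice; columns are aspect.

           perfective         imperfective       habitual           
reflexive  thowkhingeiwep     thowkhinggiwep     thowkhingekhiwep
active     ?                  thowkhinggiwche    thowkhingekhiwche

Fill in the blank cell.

thowkhingeiwche

Attach aspect perfective -e → thowkhinge.
Attach evidentiality inferred -iw → thowkhingeiw.
Attach voice active -cho → thowkhingeiwcho.
polarity = affirmative: zero marking, form stays thowkhingeiwcho.
Apply vowel harmony: thowkhingeiwcho → thowkhingeiwche.
Nasal assimilation: no change.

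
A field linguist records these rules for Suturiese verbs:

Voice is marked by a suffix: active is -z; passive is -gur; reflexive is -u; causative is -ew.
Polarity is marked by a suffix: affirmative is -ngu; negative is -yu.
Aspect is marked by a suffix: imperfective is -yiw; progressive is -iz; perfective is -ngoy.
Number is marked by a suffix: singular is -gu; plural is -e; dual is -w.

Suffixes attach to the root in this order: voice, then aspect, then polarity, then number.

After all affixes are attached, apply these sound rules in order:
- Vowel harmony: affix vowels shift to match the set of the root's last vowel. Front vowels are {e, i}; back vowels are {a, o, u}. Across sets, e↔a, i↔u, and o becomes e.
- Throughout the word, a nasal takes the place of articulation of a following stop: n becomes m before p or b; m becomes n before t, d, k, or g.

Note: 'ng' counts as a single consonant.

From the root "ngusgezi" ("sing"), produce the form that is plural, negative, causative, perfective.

Attach voice causative -ew → ngusgeziew.
Attach aspect perfective -ngoy → ngusgeziewngoy.
Attach polarity negative -yu → ngusgeziewngoyyu.
Attach number plural -e → ngusgeziewngoyyue.
Apply vowel harmony: ngusgeziewngoyyue → ngusgeziewngeyyie.
Nasal assimilation: no change.

ngusgeziewngeyyie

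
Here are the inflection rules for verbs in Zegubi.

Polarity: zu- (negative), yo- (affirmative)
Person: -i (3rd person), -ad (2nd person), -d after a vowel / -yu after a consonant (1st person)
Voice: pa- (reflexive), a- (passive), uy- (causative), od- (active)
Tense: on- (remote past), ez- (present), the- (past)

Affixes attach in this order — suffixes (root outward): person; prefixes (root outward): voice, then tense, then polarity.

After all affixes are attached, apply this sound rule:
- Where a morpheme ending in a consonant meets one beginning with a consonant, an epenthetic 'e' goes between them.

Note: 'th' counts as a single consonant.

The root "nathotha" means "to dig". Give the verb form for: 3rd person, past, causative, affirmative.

Attach voice causative uy- → uynathotha.
Attach tense past the- → theuynathotha.
Attach person 3rd person -i → theuynathothai.
Attach polarity affirmative yo- → yotheuynathothai.
Apply epenthesis: yotheuynathothai → yotheuyenathothai.

yotheuyenathothai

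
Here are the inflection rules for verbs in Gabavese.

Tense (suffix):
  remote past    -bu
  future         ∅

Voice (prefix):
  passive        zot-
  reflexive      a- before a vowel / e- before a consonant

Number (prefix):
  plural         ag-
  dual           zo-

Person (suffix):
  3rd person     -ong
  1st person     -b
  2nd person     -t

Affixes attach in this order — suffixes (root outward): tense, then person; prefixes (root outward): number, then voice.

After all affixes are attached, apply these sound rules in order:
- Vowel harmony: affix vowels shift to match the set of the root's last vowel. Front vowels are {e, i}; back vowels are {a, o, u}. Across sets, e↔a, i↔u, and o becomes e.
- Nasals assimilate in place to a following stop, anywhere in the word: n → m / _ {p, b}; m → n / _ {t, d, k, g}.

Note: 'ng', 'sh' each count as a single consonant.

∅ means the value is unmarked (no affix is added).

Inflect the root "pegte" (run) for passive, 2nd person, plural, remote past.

zetegpegtebit

Attach tense remote past -bu → pegtebu.
Attach person 2nd person -t → pegtebut.
Attach number plural ag- → agpegtebut.
Attach voice passive zot- → zotagpegtebut.
Apply vowel harmony: zotagpegtebut → zetegpegtebit.
Nasal assimilation: no change.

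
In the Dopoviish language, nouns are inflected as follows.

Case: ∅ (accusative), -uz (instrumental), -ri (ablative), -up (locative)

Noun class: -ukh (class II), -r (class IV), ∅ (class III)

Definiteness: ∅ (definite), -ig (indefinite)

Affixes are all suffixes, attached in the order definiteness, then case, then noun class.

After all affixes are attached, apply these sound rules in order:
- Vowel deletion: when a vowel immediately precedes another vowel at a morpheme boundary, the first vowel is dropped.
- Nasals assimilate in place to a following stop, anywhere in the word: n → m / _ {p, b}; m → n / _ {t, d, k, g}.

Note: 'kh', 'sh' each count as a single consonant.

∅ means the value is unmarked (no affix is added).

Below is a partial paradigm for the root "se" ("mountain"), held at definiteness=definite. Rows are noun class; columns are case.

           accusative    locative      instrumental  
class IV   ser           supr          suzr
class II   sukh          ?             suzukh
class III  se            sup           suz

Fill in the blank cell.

supukh

definiteness = definite: zero marking, form stays se.
Attach case locative -up → seup.
Attach noun class class II -ukh → seupukh.
Apply vowel deletion: seupukh → supukh.
Nasal assimilation: no change.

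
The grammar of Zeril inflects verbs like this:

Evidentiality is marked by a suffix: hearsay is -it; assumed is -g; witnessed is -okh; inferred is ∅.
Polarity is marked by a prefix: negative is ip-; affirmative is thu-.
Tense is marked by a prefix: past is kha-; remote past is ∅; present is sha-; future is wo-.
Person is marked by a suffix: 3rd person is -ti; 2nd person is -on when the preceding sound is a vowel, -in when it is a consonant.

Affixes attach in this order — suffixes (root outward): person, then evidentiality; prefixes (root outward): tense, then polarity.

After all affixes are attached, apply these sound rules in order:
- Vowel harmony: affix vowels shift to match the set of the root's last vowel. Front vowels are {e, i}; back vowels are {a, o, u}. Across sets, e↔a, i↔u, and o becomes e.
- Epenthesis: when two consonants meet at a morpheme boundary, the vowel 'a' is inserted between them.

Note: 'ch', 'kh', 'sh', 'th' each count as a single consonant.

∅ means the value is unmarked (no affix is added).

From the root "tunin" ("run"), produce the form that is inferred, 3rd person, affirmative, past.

Attach person 3rd person -ti → tuninti.
evidentiality = inferred: zero marking, form stays tuninti.
Attach tense past kha- → khatuninti.
Attach polarity affirmative thu- → thukhatuninti.
Apply vowel harmony: thukhatuninti → thikhetuninti.
Apply epenthesis: thikhetuninti → thikhetuninati.

thikhetuninati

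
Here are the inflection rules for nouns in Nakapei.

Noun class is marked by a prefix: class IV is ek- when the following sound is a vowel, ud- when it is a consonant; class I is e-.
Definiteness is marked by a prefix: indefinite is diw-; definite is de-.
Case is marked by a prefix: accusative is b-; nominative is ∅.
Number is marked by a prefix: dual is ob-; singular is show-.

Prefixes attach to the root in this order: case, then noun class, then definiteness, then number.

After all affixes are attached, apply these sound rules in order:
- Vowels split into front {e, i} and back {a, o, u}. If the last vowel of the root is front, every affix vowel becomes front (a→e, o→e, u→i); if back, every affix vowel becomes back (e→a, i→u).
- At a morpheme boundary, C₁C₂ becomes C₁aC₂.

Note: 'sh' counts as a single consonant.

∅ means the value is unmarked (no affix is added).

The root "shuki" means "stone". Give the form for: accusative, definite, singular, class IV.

Attach case accusative b- → bshuki.
Attach noun class class IV ud- (before consonant 'b') → udbshuki.
Attach definiteness definite de- → deudbshuki.
Attach number singular show- → showdeudbshuki.
Apply vowel harmony: showdeudbshuki → shewdeidbshuki.
Apply epenthesis: shewdeidbshuki → shewadeidabashuki.

shewadeidabashuki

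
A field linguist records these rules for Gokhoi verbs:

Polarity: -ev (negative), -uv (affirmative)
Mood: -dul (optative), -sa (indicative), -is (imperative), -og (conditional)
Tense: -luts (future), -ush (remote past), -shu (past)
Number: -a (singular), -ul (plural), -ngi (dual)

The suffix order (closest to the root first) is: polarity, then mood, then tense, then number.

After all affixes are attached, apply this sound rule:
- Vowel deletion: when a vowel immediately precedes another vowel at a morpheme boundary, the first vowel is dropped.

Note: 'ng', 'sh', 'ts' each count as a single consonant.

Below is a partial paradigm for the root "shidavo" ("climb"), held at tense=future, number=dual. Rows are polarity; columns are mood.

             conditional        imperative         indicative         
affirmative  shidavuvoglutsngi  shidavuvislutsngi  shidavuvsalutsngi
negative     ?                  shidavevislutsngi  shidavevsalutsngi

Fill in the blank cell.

Attach polarity negative -ev → shidavoev.
Attach mood conditional -og → shidavoevog.
Attach tense future -luts → shidavoevogluts.
Attach number dual -ngi → shidavoevoglutsngi.
Apply vowel deletion: shidavoevoglutsngi → shidavevoglutsngi.

shidavevoglutsngi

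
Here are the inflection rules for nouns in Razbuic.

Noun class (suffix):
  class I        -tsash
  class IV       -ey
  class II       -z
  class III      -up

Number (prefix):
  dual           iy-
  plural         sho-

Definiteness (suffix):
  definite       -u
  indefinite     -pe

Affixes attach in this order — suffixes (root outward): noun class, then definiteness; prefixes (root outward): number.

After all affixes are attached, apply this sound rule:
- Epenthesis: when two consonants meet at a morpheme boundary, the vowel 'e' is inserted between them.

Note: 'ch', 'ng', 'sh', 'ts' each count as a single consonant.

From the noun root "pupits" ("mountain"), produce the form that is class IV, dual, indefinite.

iyepupitseyepe

Attach number dual iy- → iypupits.
Attach noun class class IV -ey → iypupitsey.
Attach definiteness indefinite -pe → iypupitseype.
Apply epenthesis: iypupitseype → iyepupitseyepe.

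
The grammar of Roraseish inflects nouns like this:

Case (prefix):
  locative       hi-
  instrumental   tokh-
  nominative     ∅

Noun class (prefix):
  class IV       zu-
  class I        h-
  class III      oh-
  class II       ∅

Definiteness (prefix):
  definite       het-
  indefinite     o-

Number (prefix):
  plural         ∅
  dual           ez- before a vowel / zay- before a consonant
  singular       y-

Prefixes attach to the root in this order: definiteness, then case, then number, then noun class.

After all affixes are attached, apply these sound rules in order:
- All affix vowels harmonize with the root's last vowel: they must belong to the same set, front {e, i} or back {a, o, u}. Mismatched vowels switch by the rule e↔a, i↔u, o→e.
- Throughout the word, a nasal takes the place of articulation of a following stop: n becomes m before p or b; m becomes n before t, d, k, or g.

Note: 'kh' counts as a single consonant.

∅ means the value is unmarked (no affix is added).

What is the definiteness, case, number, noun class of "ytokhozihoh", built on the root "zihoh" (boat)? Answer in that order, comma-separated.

Segment: y-tokh-o-zihoh.
definiteness: o- → indefinite.
case: tokh- → instrumental.
number: y- → singular.
noun class: ∅ → class II.

indefinite, instrumental, singular, class II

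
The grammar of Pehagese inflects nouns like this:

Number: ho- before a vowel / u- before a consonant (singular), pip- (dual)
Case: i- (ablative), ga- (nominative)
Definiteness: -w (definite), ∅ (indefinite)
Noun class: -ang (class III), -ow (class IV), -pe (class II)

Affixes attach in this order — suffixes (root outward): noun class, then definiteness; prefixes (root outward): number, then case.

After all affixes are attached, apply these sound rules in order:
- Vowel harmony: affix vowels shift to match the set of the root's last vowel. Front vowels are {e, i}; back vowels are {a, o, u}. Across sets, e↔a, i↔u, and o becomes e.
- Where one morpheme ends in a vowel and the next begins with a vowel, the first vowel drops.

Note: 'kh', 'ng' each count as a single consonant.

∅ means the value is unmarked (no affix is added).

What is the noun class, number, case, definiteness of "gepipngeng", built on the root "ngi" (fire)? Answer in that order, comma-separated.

Segment: ga-pip-ngi-ang.
noun class: -ang → class III.
number: pip- → dual.
case: ga- → nominative.
definiteness: ∅ → indefinite.

class III, dual, nominative, indefinite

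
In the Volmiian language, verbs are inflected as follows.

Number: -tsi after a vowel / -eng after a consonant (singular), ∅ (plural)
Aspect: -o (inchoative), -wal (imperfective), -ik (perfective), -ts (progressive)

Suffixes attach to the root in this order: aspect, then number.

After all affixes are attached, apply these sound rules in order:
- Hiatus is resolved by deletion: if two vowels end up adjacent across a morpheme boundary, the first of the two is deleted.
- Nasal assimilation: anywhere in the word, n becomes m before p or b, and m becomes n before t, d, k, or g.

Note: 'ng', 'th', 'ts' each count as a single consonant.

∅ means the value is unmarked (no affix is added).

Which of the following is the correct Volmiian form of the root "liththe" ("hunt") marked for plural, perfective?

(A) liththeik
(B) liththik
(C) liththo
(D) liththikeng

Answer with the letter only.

Attach aspect perfective -ik → liththeik.
number = plural: zero marking, form stays liththeik.
Apply vowel deletion: liththeik → liththik.
Nasal assimilation: no change.
So the correct form is liththik, option (B).
(C) liththo is wrong: it uses inchoative instead of perfective for aspect.
(A) liththeik is wrong: it fails to apply the sound rule(s).
(D) liththikeng is wrong: it uses singular instead of plural for number.

B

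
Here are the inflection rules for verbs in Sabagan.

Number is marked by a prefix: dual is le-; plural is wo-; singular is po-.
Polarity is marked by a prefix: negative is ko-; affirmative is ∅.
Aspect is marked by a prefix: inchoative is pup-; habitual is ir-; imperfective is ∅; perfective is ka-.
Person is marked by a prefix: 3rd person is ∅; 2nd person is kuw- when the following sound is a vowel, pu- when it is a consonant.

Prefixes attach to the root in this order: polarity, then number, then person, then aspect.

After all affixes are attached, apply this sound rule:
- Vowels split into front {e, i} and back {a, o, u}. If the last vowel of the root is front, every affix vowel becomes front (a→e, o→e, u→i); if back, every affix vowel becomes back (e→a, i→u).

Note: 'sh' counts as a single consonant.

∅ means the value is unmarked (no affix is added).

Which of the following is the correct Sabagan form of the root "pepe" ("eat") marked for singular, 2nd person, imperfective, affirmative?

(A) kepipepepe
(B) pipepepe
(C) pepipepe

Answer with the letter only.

polarity = affirmative: zero marking, form stays pepe.
Attach number singular po- → popepe.
Attach person 2nd person pu- (before consonant 'p') → pupopepe.
aspect = imperfective: zero marking, form stays pupopepe.
Apply vowel harmony: pupopepe → pipepepe.
So the correct form is pipepepe, option (B).
(A) kepipepepe is wrong: it uses perfective instead of imperfective for aspect.
(C) pepipepe is wrong: it has the affixes in the wrong order.

B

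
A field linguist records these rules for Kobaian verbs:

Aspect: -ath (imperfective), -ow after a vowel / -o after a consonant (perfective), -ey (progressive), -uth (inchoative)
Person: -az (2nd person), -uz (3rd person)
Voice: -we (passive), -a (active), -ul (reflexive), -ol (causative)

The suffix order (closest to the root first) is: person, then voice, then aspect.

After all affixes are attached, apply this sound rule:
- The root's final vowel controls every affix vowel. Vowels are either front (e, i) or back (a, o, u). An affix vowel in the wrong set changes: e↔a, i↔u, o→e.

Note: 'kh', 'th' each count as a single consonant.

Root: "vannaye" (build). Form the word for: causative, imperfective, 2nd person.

vannayeezeleth

Attach person 2nd person -az → vannayeaz.
Attach voice causative -ol → vannayeazol.
Attach aspect imperfective -ath → vannayeazolath.
Apply vowel harmony: vannayeazolath → vannayeezeleth.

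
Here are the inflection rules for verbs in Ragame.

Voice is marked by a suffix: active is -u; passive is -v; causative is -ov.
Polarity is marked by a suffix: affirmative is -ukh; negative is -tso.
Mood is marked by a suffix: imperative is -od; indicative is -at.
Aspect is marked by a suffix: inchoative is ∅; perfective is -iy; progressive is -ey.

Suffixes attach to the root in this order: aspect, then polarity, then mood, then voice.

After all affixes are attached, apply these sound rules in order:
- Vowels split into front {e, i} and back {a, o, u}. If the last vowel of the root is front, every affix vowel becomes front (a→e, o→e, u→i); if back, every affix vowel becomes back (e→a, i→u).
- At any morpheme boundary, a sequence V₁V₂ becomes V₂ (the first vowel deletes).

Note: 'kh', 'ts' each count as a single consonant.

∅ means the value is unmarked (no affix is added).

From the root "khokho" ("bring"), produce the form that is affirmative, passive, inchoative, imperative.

aspect = inchoative: zero marking, form stays khokho.
Attach polarity affirmative -ukh → khokhoukh.
Attach mood imperative -od → khokhoukhod.
Attach voice passive -v → khokhoukhodv.
Vowel harmony: no change.
Apply vowel deletion: khokhoukhodv → khokhukhodv.

khokhukhodv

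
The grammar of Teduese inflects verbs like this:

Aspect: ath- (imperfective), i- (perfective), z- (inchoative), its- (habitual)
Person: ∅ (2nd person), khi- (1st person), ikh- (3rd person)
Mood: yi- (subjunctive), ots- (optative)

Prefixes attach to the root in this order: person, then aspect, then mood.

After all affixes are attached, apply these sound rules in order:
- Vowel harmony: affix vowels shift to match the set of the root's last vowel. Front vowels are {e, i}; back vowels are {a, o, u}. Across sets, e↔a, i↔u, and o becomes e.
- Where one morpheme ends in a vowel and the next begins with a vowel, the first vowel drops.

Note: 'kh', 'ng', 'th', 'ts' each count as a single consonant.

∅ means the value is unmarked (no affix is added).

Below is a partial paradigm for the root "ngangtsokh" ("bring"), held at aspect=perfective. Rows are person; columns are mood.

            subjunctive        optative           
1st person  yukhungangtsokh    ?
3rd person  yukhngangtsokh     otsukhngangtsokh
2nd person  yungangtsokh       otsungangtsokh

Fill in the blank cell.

otsukhungangtsokh

Attach person 1st person khi- → khingangtsokh.
Attach aspect perfective i- → ikhingangtsokh.
Attach mood optative ots- → otsikhingangtsokh.
Apply vowel harmony: otsikhingangtsokh → otsukhungangtsokh.
Vowel deletion: no change.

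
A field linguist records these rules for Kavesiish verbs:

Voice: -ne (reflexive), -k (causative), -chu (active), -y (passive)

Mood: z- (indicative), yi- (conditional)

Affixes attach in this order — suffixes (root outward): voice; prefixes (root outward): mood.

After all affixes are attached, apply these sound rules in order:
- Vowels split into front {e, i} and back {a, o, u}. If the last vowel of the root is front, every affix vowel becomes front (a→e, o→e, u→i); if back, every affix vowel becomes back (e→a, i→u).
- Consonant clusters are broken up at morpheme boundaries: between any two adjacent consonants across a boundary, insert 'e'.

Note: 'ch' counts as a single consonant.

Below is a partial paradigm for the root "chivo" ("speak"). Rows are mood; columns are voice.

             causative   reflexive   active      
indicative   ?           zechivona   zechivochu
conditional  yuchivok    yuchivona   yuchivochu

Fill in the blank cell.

zechivok

Attach mood indicative z- → zchivo.
Attach voice causative -k → zchivok.
Vowel harmony: no change.
Apply epenthesis: zchivok → zechivok.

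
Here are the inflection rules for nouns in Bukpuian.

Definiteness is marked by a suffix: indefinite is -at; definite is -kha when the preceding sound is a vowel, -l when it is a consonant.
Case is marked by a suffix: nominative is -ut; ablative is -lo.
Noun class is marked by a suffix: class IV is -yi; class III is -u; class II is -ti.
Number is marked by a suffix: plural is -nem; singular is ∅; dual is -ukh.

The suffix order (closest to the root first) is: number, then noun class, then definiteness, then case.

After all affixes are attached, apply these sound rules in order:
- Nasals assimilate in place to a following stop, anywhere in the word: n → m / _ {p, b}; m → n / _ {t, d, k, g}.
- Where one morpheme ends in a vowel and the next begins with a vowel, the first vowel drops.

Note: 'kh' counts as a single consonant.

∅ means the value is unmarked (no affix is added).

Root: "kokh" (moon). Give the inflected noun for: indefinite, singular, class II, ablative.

kokhtatlo

number = singular: zero marking, form stays kokh.
Attach noun class class II -ti → kokhti.
Attach definiteness indefinite -at → kokhtiat.
Attach case ablative -lo → kokhtiatlo.
Nasal assimilation: no change.
Apply vowel deletion: kokhtiatlo → kokhtatlo.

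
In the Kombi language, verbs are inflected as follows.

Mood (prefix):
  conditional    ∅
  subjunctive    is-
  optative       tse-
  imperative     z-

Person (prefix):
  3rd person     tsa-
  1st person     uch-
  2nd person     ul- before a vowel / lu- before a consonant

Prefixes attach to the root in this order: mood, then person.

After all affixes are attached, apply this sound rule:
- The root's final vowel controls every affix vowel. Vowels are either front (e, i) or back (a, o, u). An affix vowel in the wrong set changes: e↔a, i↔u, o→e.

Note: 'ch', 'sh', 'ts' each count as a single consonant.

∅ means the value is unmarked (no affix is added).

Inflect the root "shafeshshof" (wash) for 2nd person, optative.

lutsashafeshshof

Attach mood optative tse- → tseshafeshshof.
Attach person 2nd person lu- (before consonant 'ts') → lutseshafeshshof.
Apply vowel harmony: lutseshafeshshof → lutsashafeshshof.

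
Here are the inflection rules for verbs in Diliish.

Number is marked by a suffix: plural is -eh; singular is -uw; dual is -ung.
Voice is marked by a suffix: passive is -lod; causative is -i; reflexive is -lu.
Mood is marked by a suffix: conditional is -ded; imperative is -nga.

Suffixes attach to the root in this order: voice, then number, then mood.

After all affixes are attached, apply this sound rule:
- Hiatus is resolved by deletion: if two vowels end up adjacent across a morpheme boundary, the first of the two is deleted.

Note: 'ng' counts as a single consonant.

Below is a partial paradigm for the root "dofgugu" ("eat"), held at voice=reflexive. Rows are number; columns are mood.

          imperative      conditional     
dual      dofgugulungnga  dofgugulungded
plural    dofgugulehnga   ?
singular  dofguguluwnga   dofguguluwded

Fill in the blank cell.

dofgugulehded

Attach voice reflexive -lu → dofgugulu.
Attach number plural -eh → dofgugulueh.
Attach mood conditional -ded → dofguguluehded.
Apply vowel deletion: dofguguluehded → dofgugulehded.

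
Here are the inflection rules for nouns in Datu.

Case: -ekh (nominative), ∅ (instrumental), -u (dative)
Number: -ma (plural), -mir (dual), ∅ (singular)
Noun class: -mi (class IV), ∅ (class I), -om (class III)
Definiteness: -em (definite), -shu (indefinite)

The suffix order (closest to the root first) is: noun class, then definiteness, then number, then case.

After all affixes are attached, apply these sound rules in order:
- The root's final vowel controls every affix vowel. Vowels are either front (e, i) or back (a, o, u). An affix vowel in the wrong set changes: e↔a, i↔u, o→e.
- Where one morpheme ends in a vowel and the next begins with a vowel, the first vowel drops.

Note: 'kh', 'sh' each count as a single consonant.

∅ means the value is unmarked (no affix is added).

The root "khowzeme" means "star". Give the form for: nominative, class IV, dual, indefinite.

Attach noun class class IV -mi → khowzememi.
Attach definiteness indefinite -shu → khowzememishu.
Attach number dual -mir → khowzememishumir.
Attach case nominative -ekh → khowzememishumirekh.
Apply vowel harmony: khowzememishumirekh → khowzememishimirekh.
Vowel deletion: no change.

khowzememishimirekh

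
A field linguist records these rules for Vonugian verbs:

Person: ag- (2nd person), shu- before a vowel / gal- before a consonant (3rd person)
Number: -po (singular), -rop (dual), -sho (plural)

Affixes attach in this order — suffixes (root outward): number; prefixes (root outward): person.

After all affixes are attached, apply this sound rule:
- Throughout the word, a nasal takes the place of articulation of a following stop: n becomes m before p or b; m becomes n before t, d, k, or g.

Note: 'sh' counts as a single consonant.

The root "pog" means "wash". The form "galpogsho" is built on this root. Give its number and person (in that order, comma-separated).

plural, 3rd person

Segment: gal-pog-sho.
number: -sho → plural.
person: shu/gal- → 3rd person.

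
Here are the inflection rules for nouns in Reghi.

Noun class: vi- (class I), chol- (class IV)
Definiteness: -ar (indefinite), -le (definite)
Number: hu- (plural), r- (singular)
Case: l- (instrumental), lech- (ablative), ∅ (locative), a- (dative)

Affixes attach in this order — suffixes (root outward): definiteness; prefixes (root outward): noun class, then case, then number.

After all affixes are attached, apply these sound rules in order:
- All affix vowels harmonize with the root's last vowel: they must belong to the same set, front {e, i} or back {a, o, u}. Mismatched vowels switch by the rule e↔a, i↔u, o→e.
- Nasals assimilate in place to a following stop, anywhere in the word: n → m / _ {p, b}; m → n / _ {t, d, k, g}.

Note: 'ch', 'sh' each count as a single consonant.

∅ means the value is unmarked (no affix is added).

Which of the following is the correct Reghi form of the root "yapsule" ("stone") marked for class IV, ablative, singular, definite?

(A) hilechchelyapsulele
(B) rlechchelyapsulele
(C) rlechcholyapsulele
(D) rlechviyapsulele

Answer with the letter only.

B

Attach noun class class IV chol- → cholyapsule.
Attach definiteness definite -le → cholyapsulele.
Attach case ablative lech- → lechcholyapsulele.
Attach number singular r- → rlechcholyapsulele.
Apply vowel harmony: rlechcholyapsulele → rlechchelyapsulele.
Nasal assimilation: no change.
So the correct form is rlechchelyapsulele, option (B).
(A) hilechchelyapsulele is wrong: it uses plural instead of singular for number.
(D) rlechviyapsulele is wrong: it uses class I instead of class IV for noun class.
(C) rlechcholyapsulele is wrong: it fails to apply the sound rule(s).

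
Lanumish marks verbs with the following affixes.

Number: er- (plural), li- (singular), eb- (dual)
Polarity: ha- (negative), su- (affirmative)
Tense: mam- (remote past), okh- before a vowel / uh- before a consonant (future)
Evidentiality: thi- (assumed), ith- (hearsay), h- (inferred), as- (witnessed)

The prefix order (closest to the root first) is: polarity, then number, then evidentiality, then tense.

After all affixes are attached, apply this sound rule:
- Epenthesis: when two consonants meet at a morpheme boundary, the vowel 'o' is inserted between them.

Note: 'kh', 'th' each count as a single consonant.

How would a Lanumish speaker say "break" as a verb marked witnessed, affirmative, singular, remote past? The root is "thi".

Attach polarity affirmative su- → suthi.
Attach number singular li- → lisuthi.
Attach evidentiality witnessed as- → aslisuthi.
Attach tense remote past mam- → mamaslisuthi.
Apply epenthesis: mamaslisuthi → mamasolisuthi.

mamasolisuthi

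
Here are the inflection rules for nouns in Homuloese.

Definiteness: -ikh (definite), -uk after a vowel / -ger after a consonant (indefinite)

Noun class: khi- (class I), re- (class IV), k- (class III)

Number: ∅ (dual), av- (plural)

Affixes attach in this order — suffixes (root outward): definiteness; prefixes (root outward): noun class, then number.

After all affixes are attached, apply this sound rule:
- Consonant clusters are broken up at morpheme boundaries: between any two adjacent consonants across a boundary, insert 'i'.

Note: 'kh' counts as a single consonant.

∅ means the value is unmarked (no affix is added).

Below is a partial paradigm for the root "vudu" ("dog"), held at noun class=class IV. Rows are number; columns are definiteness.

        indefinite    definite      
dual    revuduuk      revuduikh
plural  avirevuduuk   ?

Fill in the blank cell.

Attach definiteness definite -ikh → vuduikh.
Attach noun class class IV re- → revuduikh.
Attach number plural av- → avrevuduikh.
Apply epenthesis: avrevuduikh → avirevuduikh.

avirevuduikh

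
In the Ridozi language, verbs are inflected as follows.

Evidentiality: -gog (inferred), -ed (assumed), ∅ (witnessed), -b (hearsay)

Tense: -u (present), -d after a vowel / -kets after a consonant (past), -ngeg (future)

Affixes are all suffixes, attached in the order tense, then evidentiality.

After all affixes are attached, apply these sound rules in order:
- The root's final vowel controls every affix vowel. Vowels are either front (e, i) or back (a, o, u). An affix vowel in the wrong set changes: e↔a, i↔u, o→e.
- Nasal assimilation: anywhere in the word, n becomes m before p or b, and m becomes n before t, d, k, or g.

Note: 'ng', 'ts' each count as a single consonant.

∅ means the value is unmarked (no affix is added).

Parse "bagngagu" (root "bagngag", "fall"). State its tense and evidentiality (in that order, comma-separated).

present, witnessed

Segment: bagngag-u.
tense: -u → present.
evidentiality: ∅ → witnessed.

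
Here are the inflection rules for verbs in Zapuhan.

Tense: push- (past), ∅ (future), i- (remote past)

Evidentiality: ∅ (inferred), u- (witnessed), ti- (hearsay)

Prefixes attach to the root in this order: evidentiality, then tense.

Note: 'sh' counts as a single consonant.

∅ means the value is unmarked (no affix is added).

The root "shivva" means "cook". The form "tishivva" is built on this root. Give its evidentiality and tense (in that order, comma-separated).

hearsay, future

Segment: ti-shivva.
evidentiality: ti- → hearsay.
tense: ∅ → future.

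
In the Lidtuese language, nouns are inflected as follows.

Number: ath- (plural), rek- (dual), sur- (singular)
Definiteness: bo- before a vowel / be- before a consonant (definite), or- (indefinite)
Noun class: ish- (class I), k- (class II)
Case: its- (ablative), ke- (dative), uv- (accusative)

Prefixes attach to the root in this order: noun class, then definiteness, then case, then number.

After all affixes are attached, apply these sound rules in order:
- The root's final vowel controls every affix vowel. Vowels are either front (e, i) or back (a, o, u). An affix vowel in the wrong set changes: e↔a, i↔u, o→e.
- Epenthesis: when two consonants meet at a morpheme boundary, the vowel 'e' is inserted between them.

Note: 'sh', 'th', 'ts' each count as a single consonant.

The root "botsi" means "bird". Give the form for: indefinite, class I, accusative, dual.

rekiverishebotsi

Attach noun class class I ish- → ishbotsi.
Attach definiteness indefinite or- → orishbotsi.
Attach case accusative uv- → uvorishbotsi.
Attach number dual rek- → rekuvorishbotsi.
Apply vowel harmony: rekuvorishbotsi → rekiverishbotsi.
Apply epenthesis: rekiverishbotsi → rekiverishebotsi.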